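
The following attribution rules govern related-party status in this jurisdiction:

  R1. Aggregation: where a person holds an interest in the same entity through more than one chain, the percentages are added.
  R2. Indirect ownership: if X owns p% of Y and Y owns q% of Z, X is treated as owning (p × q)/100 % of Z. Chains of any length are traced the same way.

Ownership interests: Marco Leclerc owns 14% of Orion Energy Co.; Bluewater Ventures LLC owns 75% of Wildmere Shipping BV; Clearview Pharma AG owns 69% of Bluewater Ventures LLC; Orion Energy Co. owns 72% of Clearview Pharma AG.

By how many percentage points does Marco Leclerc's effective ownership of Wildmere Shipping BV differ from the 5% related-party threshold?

0.2164

Chain via Orion Energy Co. → Clearview Pharma AG → Bluewater Ventures LLC (R2): 14% × 72% × 69% × 75% = 5.2164% of Wildmere Shipping BV.
5.2164% exceeds the 5% threshold by 0.2164 percentage points.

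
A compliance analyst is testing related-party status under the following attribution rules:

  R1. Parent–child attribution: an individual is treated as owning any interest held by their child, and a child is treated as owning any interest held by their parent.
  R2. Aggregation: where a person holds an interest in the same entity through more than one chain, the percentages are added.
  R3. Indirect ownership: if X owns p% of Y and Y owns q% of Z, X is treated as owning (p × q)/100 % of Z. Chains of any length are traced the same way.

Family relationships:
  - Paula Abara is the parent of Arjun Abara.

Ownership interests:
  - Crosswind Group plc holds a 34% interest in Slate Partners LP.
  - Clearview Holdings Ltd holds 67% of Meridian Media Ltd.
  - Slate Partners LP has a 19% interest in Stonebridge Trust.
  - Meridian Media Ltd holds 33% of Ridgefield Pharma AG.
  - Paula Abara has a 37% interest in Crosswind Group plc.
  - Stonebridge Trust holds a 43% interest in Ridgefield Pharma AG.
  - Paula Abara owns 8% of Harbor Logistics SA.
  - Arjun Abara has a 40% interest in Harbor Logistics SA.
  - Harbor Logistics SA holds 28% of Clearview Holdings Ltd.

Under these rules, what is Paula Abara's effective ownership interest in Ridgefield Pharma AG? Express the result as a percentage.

By parent–child attribution (R1), Paula Abara is treated as also owning Arjun Abara's interest in Harbor Logistics SA, giving 8% + 40% = 48%.
Chain via Crosswind Group plc → Slate Partners LP → Stonebridge Trust (R3): 37% × 34% × 19% × 43% = 1.027786% of Ridgefield Pharma AG.
Chain via Harbor Logistics SA → Clearview Holdings Ltd → Meridian Media Ltd (R3): 48% × 28% × 67% × 33% = 2.971584% of Ridgefield Pharma AG.
Aggregating (R2): 1.027786% + 2.971584% = 3.99937%.

3.99937%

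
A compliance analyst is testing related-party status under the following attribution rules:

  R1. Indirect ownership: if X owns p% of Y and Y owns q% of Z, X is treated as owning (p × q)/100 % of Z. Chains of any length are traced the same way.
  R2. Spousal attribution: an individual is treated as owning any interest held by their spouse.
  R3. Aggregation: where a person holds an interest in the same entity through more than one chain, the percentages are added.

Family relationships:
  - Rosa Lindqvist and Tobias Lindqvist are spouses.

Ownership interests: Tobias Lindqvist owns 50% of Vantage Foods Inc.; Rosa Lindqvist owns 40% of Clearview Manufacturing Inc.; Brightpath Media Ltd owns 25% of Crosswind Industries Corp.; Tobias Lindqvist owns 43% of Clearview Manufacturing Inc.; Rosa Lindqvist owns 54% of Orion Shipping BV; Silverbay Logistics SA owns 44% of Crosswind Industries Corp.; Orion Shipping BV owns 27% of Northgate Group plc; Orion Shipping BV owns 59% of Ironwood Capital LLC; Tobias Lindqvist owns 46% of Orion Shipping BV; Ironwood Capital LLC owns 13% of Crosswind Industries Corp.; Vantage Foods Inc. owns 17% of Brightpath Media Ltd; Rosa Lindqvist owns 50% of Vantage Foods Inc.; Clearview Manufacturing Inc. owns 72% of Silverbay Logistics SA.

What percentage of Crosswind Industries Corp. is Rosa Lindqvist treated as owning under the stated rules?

By spousal attribution (R2), Rosa Lindqvist is treated as also owning Tobias Lindqvist's interest in Vantage Foods Inc, giving 50% + 50% = 100%.
By spousal attribution (R2), Rosa Lindqvist is treated as also owning Tobias Lindqvist's interest in Clearview Manufacturing Inc, giving 40% + 43% = 83%.
By spousal attribution (R2), Rosa Lindqvist is treated as also owning Tobias Lindqvist's interest in Orion Shipping BV, giving 54% + 46% = 100%.
Chain via Vantage Foods Inc. → Brightpath Media Ltd (R1): 100% × 17% × 25% = 4.25% of Crosswind Industries Corp.
Chain via Clearview Manufacturing Inc. → Silverbay Logistics SA (R1): 83% × 72% × 44% = 26.2944% of Crosswind Industries Corp.
Chain via Orion Shipping BV → Ironwood Capital LLC (R1): 100% × 59% × 13% = 7.67% of Crosswind Industries Corp.
Aggregating (R3): 4.25% + 26.2944% + 7.67% = 38.2144%.

38.2144%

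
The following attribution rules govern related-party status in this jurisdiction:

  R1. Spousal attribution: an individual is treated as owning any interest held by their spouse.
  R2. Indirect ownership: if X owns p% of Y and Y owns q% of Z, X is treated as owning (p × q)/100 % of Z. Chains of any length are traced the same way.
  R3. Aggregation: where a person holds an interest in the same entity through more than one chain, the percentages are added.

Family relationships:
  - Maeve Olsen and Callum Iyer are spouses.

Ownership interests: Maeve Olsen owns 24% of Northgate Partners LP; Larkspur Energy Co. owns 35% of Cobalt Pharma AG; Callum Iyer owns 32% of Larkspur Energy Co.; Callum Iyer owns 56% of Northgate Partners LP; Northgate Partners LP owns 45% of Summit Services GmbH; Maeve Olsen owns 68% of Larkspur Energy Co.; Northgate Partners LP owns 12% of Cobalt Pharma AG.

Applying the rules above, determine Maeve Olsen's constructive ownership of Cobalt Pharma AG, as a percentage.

44.6%

By spousal attribution (R1), Maeve Olsen is treated as also owning Callum Iyer's interest in Northgate Partners LP, giving 24% + 56% = 80%.
By spousal attribution (R1), Maeve Olsen is treated as also owning Callum Iyer's interest in Larkspur Energy Co, giving 68% + 32% = 100%.
Chain via Northgate Partners LP (R2): 80% × 12% = 9.6% of Cobalt Pharma AG.
Chain via Larkspur Energy Co. (R2): 100% × 35% = 35% of Cobalt Pharma AG.
Aggregating (R3): 9.6% + 35% = 44.6%.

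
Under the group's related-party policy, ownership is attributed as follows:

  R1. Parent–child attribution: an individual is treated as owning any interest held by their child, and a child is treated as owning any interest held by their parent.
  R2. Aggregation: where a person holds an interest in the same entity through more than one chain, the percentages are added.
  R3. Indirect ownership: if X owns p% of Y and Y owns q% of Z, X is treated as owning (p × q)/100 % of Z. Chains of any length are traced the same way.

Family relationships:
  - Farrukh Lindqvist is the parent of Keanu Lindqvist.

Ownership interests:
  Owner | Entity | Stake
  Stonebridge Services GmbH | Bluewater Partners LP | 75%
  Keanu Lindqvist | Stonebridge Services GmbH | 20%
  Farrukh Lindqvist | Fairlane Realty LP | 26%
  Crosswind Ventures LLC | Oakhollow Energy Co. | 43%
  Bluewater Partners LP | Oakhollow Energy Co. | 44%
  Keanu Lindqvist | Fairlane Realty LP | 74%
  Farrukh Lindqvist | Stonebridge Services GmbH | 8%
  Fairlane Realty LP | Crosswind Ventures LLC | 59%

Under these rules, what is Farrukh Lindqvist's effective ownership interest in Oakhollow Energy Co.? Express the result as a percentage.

34.61%

By parent–child attribution (R1), Farrukh Lindqvist is treated as also owning Keanu Lindqvist's interest in Stonebridge Services GmbH, giving 8% + 20% = 28%.
By parent–child attribution (R1), Farrukh Lindqvist is treated as also owning Keanu Lindqvist's interest in Fairlane Realty LP, giving 26% + 74% = 100%.
Chain via Stonebridge Services GmbH → Bluewater Partners LP (R3): 28% × 75% × 44% = 9.24% of Oakhollow Energy Co.
Chain via Fairlane Realty LP → Crosswind Ventures LLC (R3): 100% × 59% × 43% = 25.37% of Oakhollow Energy Co.
Aggregating (R2): 9.24% + 25.37% = 34.61%.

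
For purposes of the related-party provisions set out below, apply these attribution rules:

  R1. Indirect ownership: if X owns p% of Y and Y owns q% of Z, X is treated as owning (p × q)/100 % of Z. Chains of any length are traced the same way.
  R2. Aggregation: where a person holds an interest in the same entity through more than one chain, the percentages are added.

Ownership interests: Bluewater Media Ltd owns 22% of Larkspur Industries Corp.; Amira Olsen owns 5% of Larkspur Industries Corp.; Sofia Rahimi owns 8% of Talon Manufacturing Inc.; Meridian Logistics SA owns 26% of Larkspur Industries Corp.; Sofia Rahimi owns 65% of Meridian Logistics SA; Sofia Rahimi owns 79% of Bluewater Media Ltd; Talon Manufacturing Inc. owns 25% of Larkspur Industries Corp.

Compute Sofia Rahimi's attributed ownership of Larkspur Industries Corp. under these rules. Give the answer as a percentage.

Chain via Bluewater Media Ltd (R1): 79% × 22% = 17.38% of Larkspur Industries Corp.
Chain via Talon Manufacturing Inc. (R1): 8% × 25% = 2% of Larkspur Industries Corp.
Chain via Meridian Logistics SA (R1): 65% × 26% = 16.9% of Larkspur Industries Corp.
Aggregating (R2): 17.38% + 2% + 16.9% = 36.28%.

36.28%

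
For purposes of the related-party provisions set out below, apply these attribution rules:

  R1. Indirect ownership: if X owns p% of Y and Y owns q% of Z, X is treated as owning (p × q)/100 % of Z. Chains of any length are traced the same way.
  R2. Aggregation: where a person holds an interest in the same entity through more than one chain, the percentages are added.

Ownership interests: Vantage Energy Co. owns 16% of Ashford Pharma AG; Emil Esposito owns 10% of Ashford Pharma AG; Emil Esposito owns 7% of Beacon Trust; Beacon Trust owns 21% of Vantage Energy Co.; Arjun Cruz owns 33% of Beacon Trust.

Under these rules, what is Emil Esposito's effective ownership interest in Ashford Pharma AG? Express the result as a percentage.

Chain via Beacon Trust → Vantage Energy Co. (R1): 7% × 21% × 16% = 0.2352% of Ashford Pharma AG.
Direct interest in Ashford Pharma AG: 10%.
Aggregating (R2): 0.2352% + 10% = 10.2352%.

10.2352%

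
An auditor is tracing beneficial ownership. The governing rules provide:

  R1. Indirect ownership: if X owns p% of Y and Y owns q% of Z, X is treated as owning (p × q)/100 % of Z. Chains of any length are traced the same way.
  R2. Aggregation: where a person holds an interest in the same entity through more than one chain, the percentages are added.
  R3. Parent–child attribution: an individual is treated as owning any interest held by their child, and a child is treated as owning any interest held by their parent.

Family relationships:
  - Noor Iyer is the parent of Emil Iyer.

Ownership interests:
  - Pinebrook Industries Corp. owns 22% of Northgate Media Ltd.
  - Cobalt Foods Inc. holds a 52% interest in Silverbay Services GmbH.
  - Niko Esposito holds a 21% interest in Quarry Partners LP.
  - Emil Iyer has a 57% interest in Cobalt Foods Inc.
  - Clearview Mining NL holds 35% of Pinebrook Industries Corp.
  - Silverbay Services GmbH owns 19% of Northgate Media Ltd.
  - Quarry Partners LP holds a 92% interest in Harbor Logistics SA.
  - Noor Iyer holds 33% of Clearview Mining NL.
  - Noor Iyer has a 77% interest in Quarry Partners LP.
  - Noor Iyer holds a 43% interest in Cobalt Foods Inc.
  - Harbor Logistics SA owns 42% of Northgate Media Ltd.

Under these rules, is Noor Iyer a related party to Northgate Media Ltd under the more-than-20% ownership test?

By parent–child attribution (R3), Noor Iyer is treated as also owning Emil Iyer's interest in Cobalt Foods Inc, giving 43% + 57% = 100%.
Chain via Cobalt Foods Inc. → Silverbay Services GmbH (R1): 100% × 52% × 19% = 9.88% of Northgate Media Ltd.
Chain via Clearview Mining NL → Pinebrook Industries Corp. (R1): 33% × 35% × 22% = 2.541% of Northgate Media Ltd.
Chain via Quarry Partners LP → Harbor Logistics SA (R1): 77% × 92% × 42% = 29.7528% of Northgate Media Ltd.
Aggregating (R2): 9.88% + 2.541% + 29.7528% = 42.1738%.
42.1738% exceeds the 20% threshold, so Noor is a related party to Northgate Media Ltd.

Yes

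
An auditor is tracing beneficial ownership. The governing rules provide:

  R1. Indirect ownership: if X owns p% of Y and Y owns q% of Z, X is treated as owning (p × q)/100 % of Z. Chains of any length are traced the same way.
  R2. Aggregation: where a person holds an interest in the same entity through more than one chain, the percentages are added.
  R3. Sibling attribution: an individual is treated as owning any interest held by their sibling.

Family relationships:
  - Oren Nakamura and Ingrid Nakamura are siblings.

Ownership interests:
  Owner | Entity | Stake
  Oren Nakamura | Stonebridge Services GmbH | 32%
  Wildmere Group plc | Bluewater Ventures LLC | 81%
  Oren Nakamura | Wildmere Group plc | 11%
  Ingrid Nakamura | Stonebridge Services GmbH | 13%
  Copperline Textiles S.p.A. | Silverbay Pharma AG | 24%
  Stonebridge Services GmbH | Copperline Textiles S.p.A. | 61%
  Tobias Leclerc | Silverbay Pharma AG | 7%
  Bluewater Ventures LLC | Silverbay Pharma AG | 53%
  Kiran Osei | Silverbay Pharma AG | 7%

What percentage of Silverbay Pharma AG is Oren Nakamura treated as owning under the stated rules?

11.3103%

By sibling attribution (R3), Oren Nakamura is treated as also owning Ingrid Nakamura's interest in Stonebridge Services GmbH, giving 32% + 13% = 45%.
Chain via Wildmere Group plc → Bluewater Ventures LLC (R1): 11% × 81% × 53% = 4.7223% of Silverbay Pharma AG.
Chain via Stonebridge Services GmbH → Copperline Textiles S.p.A. (R1): 45% × 61% × 24% = 6.588% of Silverbay Pharma AG.
Aggregating (R2): 4.7223% + 6.588% = 11.3103%.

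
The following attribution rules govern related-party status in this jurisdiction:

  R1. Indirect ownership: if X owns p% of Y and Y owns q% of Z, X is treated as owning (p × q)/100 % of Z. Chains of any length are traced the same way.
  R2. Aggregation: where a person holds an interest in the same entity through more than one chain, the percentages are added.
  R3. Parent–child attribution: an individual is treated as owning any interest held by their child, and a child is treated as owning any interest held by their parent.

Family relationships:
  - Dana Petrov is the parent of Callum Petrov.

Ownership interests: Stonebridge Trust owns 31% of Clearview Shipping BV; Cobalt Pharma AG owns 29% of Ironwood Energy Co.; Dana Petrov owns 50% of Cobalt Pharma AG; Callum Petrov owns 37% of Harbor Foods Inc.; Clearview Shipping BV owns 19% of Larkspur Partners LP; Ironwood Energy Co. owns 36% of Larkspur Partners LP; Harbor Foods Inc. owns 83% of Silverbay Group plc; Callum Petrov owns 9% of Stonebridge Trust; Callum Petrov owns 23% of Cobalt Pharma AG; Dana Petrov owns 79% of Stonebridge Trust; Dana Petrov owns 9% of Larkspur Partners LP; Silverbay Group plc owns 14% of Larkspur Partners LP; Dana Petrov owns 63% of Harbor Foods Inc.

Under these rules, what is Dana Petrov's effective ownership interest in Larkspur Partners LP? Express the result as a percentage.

33.4244%

By parent–child attribution (R3), Dana Petrov is treated as also owning Callum Petrov's interest in Harbor Foods Inc, giving 63% + 37% = 100%.
By parent–child attribution (R3), Dana Petrov is treated as also owning Callum Petrov's interest in Stonebridge Trust, giving 79% + 9% = 88%.
By parent–child attribution (R3), Dana Petrov is treated as also owning Callum Petrov's interest in Cobalt Pharma AG, giving 50% + 23% = 73%.
Chain via Harbor Foods Inc. → Silverbay Group plc (R1): 100% × 83% × 14% = 11.62% of Larkspur Partners LP.
Chain via Stonebridge Trust → Clearview Shipping BV (R1): 88% × 31% × 19% = 5.1832% of Larkspur Partners LP.
Chain via Cobalt Pharma AG → Ironwood Energy Co. (R1): 73% × 29% × 36% = 7.6212% of Larkspur Partners LP.
Direct interest in Larkspur Partners LP: 9%.
Aggregating (R2): 11.62% + 5.1832% + 7.6212% + 9% = 33.4244%.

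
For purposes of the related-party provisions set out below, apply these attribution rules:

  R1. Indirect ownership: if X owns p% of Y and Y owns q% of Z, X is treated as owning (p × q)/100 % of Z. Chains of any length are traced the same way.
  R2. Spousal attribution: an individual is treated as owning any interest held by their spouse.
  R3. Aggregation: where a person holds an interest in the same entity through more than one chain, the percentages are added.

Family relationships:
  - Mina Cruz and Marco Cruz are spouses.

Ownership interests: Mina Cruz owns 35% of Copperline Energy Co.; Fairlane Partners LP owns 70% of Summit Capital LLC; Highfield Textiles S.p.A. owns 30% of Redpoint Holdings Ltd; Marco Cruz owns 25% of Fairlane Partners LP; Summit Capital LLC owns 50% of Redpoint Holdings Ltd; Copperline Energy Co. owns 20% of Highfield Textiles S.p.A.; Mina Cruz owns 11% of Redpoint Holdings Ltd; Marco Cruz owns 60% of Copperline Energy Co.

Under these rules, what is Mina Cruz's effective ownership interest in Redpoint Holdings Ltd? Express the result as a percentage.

25.45%

By spousal attribution (R2), Mina Cruz is treated as also owning Marco Cruz's interest in Copperline Energy Co, giving 35% + 60% = 95%.
By spousal attribution (R2), Mina Cruz is treated as owning Marco Cruz's 25% interest in Fairlane Partners LP.
Chain via Copperline Energy Co. → Highfield Textiles S.p.A. (R1): 95% × 20% × 30% = 5.7% of Redpoint Holdings Ltd.
Direct interest in Redpoint Holdings Ltd: 11%.
Chain via Fairlane Partners LP → Summit Capital LLC (R1): 25% × 70% × 50% = 8.75% of Redpoint Holdings Ltd.
Aggregating (R3): 5.7% + 11% + 8.75% = 25.45%.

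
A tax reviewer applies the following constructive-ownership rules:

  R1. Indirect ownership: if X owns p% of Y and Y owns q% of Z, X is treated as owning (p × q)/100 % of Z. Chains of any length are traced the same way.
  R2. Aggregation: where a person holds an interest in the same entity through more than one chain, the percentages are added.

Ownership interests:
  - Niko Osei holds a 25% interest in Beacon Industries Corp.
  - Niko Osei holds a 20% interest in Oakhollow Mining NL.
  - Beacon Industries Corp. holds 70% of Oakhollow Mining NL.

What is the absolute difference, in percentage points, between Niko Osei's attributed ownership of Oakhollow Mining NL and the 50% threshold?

Chain via Beacon Industries Corp. (R1): 25% × 70% = 17.5% of Oakhollow Mining NL.
Direct interest in Oakhollow Mining NL: 20%.
Aggregating (R2): 17.5% + 20% = 37.5%.
37.5% falls short of the 50% threshold by 12.5 percentage points.

12.5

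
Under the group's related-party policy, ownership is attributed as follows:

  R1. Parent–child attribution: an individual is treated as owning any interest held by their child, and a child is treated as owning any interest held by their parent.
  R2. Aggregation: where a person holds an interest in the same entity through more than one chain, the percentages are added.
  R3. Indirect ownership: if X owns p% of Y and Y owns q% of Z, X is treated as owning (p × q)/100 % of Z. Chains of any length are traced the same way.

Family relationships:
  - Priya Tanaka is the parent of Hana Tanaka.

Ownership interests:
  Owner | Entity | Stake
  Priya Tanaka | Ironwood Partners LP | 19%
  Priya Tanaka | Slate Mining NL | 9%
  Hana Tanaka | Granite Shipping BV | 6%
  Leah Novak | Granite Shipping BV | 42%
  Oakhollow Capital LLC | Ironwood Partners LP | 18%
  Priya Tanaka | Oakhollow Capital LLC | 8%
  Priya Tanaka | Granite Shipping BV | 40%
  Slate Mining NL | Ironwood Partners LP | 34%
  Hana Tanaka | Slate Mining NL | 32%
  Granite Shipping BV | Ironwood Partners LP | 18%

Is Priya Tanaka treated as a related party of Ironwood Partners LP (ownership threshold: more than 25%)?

By parent–child attribution (R1), Priya Tanaka is treated as also owning Hana Tanaka's interest in Slate Mining NL, giving 9% + 32% = 41%.
By parent–child attribution (R1), Priya Tanaka is treated as also owning Hana Tanaka's interest in Granite Shipping BV, giving 40% + 6% = 46%.
Chain via Slate Mining NL (R3): 41% × 34% = 13.94% of Ironwood Partners LP.
Chain via Oakhollow Capital LLC (R3): 8% × 18% = 1.44% of Ironwood Partners LP.
Chain via Granite Shipping BV (R3): 46% × 18% = 8.28% of Ironwood Partners LP.
Direct interest in Ironwood Partners LP: 19%.
Aggregating (R2): 13.94% + 1.44% + 8.28% + 19% = 42.66%.
42.66% exceeds the 25% threshold, so Priya is a related party to Ironwood Partners LP.

Yes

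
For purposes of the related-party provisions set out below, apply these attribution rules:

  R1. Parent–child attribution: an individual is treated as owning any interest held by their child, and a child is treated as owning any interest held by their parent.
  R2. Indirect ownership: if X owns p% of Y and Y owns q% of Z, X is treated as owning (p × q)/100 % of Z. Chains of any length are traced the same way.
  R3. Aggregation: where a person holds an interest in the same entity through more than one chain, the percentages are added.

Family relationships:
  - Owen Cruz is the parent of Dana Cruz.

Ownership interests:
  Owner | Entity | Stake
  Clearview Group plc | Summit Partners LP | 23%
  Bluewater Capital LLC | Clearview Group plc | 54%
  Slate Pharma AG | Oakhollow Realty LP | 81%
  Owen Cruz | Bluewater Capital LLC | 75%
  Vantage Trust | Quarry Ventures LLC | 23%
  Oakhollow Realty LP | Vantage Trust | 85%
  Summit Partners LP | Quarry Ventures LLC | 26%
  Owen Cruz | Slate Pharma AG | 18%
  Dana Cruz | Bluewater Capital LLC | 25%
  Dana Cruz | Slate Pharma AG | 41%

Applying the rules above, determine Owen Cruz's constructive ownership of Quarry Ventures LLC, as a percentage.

By parent–child attribution (R1), Owen Cruz is treated as also owning Dana Cruz's interest in Slate Pharma AG, giving 18% + 41% = 59%.
By parent–child attribution (R1), Owen Cruz is treated as also owning Dana Cruz's interest in Bluewater Capital LLC, giving 75% + 25% = 100%.
Chain via Slate Pharma AG → Oakhollow Realty LP → Vantage Trust (R2): 59% × 81% × 85% × 23% = 9.342945% of Quarry Ventures LLC.
Chain via Bluewater Capital LLC → Clearview Group plc → Summit Partners LP (R2): 100% × 54% × 23% × 26% = 3.2292% of Quarry Ventures LLC.
Aggregating (R3): 9.342945% + 3.2292% = 12.572145%.

12.572145%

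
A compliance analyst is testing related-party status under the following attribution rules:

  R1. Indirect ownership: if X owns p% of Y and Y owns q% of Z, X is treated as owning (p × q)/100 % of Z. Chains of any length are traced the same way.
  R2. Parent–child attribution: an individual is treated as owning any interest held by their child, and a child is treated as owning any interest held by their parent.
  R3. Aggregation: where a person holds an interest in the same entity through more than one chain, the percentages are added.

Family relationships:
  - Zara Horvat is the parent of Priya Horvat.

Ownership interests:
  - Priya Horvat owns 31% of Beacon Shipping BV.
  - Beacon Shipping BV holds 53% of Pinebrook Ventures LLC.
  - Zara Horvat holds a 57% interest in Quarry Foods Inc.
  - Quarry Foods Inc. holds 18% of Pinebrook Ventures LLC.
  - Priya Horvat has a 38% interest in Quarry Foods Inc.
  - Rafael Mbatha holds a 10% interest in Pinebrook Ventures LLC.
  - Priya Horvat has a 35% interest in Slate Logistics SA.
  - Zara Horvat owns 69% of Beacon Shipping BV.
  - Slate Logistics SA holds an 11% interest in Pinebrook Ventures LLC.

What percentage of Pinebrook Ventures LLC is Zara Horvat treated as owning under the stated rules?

73.95%

By parent–child attribution (R2), Zara Horvat is treated as also owning Priya Horvat's interest in Quarry Foods Inc, giving 57% + 38% = 95%.
By parent–child attribution (R2), Zara Horvat is treated as also owning Priya Horvat's interest in Beacon Shipping BV, giving 69% + 31% = 100%.
By parent–child attribution (R2), Zara Horvat is treated as owning Priya Horvat's 35% interest in Slate Logistics SA.
Chain via Quarry Foods Inc. (R1): 95% × 18% = 17.1% of Pinebrook Ventures LLC.
Chain via Beacon Shipping BV (R1): 100% × 53% = 53% of Pinebrook Ventures LLC.
Chain via Slate Logistics SA (R1): 35% × 11% = 3.85% of Pinebrook Ventures LLC.
Aggregating (R3): 17.1% + 53% + 3.85% = 73.95%.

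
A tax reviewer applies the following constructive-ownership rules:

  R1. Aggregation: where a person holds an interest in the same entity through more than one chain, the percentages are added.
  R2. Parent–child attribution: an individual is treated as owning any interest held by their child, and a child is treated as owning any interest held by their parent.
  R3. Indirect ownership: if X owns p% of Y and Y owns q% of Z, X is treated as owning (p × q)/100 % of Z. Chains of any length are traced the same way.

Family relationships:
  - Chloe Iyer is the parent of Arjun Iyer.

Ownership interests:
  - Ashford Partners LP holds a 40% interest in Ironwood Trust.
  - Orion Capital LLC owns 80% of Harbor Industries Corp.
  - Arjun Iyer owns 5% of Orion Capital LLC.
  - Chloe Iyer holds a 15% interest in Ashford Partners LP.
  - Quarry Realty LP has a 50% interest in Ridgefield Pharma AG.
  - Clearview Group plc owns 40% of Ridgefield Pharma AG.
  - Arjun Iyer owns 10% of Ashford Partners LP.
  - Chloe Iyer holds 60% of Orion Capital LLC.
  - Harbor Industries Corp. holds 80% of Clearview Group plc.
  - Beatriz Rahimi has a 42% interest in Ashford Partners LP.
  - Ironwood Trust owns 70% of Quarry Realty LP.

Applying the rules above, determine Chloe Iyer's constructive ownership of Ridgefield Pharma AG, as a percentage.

By parent–child attribution (R2), Chloe Iyer is treated as also owning Arjun Iyer's interest in Orion Capital LLC, giving 60% + 5% = 65%.
By parent–child attribution (R2), Chloe Iyer is treated as also owning Arjun Iyer's interest in Ashford Partners LP, giving 15% + 10% = 25%.
Chain via Orion Capital LLC → Harbor Industries Corp. → Clearview Group plc (R3): 65% × 80% × 80% × 40% = 16.64% of Ridgefield Pharma AG.
Chain via Ashford Partners LP → Ironwood Trust → Quarry Realty LP (R3): 25% × 40% × 70% × 50% = 3.5% of Ridgefield Pharma AG.
Aggregating (R1): 16.64% + 3.5% = 20.14%.

20.14%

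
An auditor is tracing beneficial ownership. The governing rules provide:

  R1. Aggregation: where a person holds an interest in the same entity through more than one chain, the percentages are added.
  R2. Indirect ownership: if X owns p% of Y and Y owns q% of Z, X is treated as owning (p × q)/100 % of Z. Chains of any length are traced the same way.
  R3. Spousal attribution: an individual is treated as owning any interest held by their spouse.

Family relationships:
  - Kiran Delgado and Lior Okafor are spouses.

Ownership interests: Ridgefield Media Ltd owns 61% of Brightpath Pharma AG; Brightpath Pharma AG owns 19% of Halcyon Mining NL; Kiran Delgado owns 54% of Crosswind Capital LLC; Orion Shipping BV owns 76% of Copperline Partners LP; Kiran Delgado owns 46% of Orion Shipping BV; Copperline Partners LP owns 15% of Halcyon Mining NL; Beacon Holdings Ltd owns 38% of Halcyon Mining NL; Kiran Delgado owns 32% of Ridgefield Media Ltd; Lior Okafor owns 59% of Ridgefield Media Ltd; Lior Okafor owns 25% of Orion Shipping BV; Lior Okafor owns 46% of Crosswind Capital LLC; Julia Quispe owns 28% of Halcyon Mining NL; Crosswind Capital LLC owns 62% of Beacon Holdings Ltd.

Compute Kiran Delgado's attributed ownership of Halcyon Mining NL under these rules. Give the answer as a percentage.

By spousal attribution (R3), Kiran Delgado is treated as also owning Lior Okafor's interest in Crosswind Capital LLC, giving 54% + 46% = 100%.
By spousal attribution (R3), Kiran Delgado is treated as also owning Lior Okafor's interest in Orion Shipping BV, giving 46% + 25% = 71%.
By spousal attribution (R3), Kiran Delgado is treated as also owning Lior Okafor's interest in Ridgefield Media Ltd, giving 32% + 59% = 91%.
Chain via Crosswind Capital LLC → Beacon Holdings Ltd (R2): 100% × 62% × 38% = 23.56% of Halcyon Mining NL.
Chain via Orion Shipping BV → Copperline Partners LP (R2): 71% × 76% × 15% = 8.094% of Halcyon Mining NL.
Chain via Ridgefield Media Ltd → Brightpath Pharma AG (R2): 91% × 61% × 19% = 10.5469% of Halcyon Mining NL.
Aggregating (R1): 23.56% + 8.094% + 10.5469% = 42.2009%.

42.2009%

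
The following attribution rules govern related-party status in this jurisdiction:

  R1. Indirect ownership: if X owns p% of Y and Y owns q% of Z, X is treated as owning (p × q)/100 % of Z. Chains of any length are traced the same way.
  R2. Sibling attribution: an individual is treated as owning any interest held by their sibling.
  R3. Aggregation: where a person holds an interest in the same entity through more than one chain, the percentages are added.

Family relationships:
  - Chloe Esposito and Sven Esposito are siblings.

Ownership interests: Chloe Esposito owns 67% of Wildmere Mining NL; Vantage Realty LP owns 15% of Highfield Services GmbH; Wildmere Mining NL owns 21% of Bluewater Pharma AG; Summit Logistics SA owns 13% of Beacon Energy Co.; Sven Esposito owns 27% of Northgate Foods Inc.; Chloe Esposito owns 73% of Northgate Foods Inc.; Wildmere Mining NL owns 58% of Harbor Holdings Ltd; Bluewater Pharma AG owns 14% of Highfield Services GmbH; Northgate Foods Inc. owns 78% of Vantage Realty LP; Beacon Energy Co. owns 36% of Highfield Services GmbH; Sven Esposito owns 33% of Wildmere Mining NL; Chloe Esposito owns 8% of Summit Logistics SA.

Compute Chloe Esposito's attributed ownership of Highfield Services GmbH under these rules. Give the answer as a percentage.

15.0144%

By sibling attribution (R2), Chloe Esposito is treated as also owning Sven Esposito's interest in Wildmere Mining NL, giving 67% + 33% = 100%.
By sibling attribution (R2), Chloe Esposito is treated as also owning Sven Esposito's interest in Northgate Foods Inc, giving 73% + 27% = 100%.
Chain via Wildmere Mining NL → Bluewater Pharma AG (R1): 100% × 21% × 14% = 2.94% of Highfield Services GmbH.
Chain via Summit Logistics SA → Beacon Energy Co. (R1): 8% × 13% × 36% = 0.3744% of Highfield Services GmbH.
Chain via Northgate Foods Inc. → Vantage Realty LP (R1): 100% × 78% × 15% = 11.7% of Highfield Services GmbH.
Aggregating (R3): 2.94% + 0.3744% + 11.7% = 15.0144%.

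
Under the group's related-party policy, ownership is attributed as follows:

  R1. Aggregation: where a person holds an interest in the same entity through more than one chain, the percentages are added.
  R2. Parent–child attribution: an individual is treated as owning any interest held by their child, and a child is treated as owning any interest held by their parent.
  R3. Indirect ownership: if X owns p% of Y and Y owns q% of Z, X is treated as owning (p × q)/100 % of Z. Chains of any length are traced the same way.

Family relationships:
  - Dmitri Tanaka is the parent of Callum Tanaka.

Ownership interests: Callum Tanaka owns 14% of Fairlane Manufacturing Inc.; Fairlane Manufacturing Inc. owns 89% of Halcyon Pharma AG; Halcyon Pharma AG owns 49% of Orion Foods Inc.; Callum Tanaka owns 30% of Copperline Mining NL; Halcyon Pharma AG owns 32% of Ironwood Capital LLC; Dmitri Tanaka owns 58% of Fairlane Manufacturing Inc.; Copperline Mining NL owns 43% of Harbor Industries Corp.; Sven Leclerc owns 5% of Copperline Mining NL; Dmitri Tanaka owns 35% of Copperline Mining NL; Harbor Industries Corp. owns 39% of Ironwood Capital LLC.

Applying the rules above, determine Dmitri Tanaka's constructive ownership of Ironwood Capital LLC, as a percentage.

By parent–child attribution (R2), Dmitri Tanaka is treated as also owning Callum Tanaka's interest in Fairlane Manufacturing Inc, giving 58% + 14% = 72%.
By parent–child attribution (R2), Dmitri Tanaka is treated as also owning Callum Tanaka's interest in Copperline Mining NL, giving 35% + 30% = 65%.
Chain via Fairlane Manufacturing Inc. → Halcyon Pharma AG (R3): 72% × 89% × 32% = 20.5056% of Ironwood Capital LLC.
Chain via Copperline Mining NL → Harbor Industries Corp. (R3): 65% × 43% × 39% = 10.9005% of Ironwood Capital LLC.
Aggregating (R1): 20.5056% + 10.9005% = 31.4061%.

31.4061%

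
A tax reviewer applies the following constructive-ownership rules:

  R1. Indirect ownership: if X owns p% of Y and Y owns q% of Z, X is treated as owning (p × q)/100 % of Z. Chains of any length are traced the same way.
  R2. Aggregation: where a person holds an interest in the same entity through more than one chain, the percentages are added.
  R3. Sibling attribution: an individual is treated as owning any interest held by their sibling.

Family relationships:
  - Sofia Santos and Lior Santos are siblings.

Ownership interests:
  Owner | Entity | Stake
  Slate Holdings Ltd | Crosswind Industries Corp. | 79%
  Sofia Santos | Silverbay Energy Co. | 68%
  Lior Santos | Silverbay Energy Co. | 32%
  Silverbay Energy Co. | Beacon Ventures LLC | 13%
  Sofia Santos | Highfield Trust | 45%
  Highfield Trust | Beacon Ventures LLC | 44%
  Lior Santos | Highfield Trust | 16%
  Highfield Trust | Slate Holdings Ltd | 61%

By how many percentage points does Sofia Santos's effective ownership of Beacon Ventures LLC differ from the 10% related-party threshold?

29.84

By sibling attribution (R3), Sofia Santos is treated as also owning Lior Santos's interest in Silverbay Energy Co, giving 68% + 32% = 100%.
By sibling attribution (R3), Sofia Santos is treated as also owning Lior Santos's interest in Highfield Trust, giving 45% + 16% = 61%.
Chain via Silverbay Energy Co. (R1): 100% × 13% = 13% of Beacon Ventures LLC.
Chain via Highfield Trust (R1): 61% × 44% = 26.84% of Beacon Ventures LLC.
Aggregating (R2): 13% + 26.84% = 39.84%.
39.84% exceeds the 10% threshold by 29.84 percentage points.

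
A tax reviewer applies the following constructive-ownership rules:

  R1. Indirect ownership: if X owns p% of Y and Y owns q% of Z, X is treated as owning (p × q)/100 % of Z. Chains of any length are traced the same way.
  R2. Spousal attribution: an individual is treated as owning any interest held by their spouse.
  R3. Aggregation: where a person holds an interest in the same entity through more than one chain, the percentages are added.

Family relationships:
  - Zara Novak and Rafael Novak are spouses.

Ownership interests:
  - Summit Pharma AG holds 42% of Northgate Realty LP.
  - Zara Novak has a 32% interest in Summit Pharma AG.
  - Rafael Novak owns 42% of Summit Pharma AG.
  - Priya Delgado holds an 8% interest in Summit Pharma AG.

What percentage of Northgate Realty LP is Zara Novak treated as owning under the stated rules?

By spousal attribution (R2), Zara Novak is treated as also owning Rafael Novak's interest in Summit Pharma AG, giving 32% + 42% = 74%.
Chain via Summit Pharma AG (R1): 74% × 42% = 31.08% of Northgate Realty LP.

31.08%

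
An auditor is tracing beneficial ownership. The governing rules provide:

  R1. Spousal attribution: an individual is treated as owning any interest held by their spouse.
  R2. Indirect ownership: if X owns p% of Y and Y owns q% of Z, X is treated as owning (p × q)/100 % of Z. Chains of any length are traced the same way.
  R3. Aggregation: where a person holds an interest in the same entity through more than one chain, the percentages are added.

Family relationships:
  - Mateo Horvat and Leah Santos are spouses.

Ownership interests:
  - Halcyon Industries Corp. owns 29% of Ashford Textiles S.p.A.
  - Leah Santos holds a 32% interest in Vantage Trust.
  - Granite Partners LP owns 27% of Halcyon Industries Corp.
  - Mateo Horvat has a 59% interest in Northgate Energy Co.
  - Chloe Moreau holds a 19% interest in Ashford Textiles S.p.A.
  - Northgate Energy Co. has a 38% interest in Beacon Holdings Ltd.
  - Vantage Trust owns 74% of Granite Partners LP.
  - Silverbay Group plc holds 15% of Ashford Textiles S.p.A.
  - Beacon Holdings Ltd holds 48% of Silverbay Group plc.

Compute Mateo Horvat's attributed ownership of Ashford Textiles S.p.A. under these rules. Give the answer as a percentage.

3.468384%

By spousal attribution (R1), Mateo Horvat is treated as owning Leah Santos's 32% interest in Vantage Trust.
Chain via Northgate Energy Co. → Beacon Holdings Ltd → Silverbay Group plc (R2): 59% × 38% × 48% × 15% = 1.61424% of Ashford Textiles S.p.A.
Chain via Vantage Trust → Granite Partners LP → Halcyon Industries Corp. (R2): 32% × 74% × 27% × 29% = 1.854144% of Ashford Textiles S.p.A.
Aggregating (R3): 1.61424% + 1.854144% = 3.468384%.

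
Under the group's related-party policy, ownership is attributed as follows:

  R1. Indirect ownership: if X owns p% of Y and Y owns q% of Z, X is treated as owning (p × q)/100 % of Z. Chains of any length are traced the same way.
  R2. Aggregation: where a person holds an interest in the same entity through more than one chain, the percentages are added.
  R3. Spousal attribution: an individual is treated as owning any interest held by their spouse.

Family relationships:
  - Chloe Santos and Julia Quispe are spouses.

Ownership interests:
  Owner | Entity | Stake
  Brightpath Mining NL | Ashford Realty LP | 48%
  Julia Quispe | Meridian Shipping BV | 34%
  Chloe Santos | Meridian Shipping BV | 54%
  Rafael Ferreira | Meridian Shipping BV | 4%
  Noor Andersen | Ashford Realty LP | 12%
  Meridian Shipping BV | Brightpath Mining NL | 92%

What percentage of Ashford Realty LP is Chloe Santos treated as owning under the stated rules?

By spousal attribution (R3), Chloe Santos is treated as also owning Julia Quispe's interest in Meridian Shipping BV, giving 54% + 34% = 88%.
Chain via Meridian Shipping BV → Brightpath Mining NL (R1): 88% × 92% × 48% = 38.8608% of Ashford Realty LP.

38.8608%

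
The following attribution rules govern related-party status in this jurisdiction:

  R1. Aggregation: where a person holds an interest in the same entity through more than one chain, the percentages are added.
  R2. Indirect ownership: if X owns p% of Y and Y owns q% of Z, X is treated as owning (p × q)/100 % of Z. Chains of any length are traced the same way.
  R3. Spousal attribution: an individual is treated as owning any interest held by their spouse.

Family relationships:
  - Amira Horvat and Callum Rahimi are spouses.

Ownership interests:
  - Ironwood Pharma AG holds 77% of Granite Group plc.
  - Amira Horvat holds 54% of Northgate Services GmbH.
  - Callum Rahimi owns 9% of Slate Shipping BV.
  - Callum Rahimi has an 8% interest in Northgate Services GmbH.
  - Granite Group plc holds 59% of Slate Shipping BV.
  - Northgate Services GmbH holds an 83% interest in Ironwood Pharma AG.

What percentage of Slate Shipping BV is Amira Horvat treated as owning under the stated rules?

By spousal attribution (R3), Amira Horvat is treated as also owning Callum Rahimi's interest in Northgate Services GmbH, giving 54% + 8% = 62%.
By spousal attribution (R3), Amira Horvat is treated as owning Callum Rahimi's 9% interest in Slate Shipping BV.
Chain via Northgate Services GmbH → Ironwood Pharma AG → Granite Group plc (R2): 62% × 83% × 77% × 59% = 23.378278% of Slate Shipping BV.
Direct interest in Slate Shipping BV: 9%.
Aggregating (R1): 23.378278% + 9% = 32.378278%.

32.378278%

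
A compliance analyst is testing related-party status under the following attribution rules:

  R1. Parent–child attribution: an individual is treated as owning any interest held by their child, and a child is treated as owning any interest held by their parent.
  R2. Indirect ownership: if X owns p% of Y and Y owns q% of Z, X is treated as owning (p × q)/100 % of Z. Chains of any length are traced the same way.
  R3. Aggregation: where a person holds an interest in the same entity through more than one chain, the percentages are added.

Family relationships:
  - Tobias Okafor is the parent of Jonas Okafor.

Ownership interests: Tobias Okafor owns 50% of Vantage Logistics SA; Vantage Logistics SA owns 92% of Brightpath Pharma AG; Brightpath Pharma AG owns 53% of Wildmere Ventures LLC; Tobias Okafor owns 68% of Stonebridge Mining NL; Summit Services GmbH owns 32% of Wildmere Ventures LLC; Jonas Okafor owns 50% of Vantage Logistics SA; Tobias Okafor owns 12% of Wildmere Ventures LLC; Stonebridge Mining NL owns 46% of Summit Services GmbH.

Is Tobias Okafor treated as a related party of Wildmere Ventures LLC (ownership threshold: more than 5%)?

Yes

By parent–child attribution (R1), Tobias Okafor is treated as also owning Jonas Okafor's interest in Vantage Logistics SA, giving 50% + 50% = 100%.
Chain via Stonebridge Mining NL → Summit Services GmbH (R2): 68% × 46% × 32% = 10.0096% of Wildmere Ventures LLC.
Chain via Vantage Logistics SA → Brightpath Pharma AG (R2): 100% × 92% × 53% = 48.76% of Wildmere Ventures LLC.
Direct interest in Wildmere Ventures LLC: 12%.
Aggregating (R3): 10.0096% + 48.76% + 12% = 70.7696%.
70.7696% exceeds the 5% threshold, so Tobias is a related party to Wildmere Ventures LLC.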